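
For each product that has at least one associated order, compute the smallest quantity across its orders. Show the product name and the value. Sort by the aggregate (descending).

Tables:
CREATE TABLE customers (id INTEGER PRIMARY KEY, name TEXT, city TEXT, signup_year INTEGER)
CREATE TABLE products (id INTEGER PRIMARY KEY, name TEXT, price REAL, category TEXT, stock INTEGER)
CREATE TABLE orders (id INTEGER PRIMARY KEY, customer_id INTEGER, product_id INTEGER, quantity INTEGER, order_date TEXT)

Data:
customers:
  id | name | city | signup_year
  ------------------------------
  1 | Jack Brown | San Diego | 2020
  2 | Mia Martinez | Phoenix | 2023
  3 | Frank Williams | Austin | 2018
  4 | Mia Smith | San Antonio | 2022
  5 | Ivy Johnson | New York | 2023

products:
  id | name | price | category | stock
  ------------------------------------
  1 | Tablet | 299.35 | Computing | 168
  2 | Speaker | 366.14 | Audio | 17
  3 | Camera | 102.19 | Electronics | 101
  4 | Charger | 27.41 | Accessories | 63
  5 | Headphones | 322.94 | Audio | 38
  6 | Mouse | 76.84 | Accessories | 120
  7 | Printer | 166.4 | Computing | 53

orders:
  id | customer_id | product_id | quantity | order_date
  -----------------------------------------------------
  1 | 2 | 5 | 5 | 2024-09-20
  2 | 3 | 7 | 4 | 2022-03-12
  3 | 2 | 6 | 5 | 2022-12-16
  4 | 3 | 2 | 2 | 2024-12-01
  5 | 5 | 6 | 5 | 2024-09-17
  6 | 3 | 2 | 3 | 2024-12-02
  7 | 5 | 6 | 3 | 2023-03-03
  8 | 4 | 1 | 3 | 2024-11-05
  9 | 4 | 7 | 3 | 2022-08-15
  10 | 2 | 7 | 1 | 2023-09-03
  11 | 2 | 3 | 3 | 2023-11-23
SELECT p.name, MIN(c.quantity) AS min_quantity FROM orders c JOIN products p ON c.product_id = p.id GROUP BY p.id, p.name ORDER BY min_quantity DESC

Execution result:
name | min_quantity
Headphones | 5
Tablet | 3
Camera | 3
Mouse | 3
Speaker | 2
Printer | 1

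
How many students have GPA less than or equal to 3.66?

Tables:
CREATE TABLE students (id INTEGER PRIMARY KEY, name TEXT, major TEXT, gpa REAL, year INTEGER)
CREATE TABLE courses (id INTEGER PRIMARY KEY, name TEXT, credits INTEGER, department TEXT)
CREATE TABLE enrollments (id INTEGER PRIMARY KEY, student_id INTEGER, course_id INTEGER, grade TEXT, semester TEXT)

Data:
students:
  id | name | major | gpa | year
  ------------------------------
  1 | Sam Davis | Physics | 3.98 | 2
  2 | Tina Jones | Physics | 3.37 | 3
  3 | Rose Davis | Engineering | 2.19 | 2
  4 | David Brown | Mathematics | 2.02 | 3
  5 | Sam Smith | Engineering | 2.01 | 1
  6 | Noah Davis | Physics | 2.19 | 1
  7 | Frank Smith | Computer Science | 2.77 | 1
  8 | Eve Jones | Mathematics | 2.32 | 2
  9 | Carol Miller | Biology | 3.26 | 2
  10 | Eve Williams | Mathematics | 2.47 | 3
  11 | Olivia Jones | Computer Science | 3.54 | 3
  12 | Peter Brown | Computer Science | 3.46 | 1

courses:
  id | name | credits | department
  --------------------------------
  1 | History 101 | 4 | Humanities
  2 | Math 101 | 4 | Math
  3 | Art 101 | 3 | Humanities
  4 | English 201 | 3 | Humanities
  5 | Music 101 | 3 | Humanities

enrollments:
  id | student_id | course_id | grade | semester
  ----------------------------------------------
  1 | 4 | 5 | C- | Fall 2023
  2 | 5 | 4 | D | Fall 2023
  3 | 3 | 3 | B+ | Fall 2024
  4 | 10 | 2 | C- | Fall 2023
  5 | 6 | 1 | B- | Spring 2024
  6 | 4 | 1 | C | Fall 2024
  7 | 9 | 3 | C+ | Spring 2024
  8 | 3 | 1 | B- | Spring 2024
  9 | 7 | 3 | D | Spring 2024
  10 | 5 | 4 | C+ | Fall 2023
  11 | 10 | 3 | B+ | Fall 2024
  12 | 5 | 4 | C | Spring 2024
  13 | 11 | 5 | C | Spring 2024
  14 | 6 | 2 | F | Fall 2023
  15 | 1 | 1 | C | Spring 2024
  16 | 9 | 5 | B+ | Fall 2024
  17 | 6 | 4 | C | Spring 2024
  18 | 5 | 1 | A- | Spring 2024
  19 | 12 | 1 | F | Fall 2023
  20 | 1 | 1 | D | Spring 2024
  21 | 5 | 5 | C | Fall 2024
SELECT COUNT(*) FROM students WHERE gpa <= 3.66

Execution result:
11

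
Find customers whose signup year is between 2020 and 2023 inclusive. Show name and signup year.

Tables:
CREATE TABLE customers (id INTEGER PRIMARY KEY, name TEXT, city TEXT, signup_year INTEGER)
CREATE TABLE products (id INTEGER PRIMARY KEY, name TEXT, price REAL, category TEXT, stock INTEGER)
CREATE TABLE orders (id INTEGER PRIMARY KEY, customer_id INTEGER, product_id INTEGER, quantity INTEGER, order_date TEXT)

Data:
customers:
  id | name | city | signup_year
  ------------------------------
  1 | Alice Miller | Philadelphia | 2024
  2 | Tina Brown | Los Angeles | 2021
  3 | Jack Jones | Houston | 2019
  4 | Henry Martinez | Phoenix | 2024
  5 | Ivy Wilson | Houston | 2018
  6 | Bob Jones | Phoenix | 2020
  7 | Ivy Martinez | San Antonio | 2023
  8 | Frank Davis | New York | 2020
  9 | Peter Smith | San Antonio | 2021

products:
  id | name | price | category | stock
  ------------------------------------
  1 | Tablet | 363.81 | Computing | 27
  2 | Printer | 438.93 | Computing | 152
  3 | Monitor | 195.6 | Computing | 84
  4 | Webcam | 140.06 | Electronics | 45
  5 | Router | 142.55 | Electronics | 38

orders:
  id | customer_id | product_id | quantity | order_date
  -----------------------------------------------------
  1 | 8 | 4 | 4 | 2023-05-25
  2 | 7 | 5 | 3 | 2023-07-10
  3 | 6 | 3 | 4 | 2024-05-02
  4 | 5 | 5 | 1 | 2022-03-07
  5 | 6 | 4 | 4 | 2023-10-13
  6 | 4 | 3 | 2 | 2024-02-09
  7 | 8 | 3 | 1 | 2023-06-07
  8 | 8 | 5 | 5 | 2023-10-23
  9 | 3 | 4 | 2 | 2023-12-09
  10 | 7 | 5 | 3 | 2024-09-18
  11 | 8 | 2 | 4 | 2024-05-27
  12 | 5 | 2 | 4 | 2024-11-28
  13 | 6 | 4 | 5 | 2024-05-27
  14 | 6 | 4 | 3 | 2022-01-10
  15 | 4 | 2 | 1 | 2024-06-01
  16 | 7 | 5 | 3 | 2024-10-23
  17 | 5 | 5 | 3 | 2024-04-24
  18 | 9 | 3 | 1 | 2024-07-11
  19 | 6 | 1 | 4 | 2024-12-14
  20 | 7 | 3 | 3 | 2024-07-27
SELECT name, signup_year FROM customers WHERE signup_year BETWEEN 2020 AND 2023

Execution result:
name | signup_year
Tina Brown | 2021
Bob Jones | 2020
Ivy Martinez | 2023
Frank Davis | 2020
Peter Smith | 2021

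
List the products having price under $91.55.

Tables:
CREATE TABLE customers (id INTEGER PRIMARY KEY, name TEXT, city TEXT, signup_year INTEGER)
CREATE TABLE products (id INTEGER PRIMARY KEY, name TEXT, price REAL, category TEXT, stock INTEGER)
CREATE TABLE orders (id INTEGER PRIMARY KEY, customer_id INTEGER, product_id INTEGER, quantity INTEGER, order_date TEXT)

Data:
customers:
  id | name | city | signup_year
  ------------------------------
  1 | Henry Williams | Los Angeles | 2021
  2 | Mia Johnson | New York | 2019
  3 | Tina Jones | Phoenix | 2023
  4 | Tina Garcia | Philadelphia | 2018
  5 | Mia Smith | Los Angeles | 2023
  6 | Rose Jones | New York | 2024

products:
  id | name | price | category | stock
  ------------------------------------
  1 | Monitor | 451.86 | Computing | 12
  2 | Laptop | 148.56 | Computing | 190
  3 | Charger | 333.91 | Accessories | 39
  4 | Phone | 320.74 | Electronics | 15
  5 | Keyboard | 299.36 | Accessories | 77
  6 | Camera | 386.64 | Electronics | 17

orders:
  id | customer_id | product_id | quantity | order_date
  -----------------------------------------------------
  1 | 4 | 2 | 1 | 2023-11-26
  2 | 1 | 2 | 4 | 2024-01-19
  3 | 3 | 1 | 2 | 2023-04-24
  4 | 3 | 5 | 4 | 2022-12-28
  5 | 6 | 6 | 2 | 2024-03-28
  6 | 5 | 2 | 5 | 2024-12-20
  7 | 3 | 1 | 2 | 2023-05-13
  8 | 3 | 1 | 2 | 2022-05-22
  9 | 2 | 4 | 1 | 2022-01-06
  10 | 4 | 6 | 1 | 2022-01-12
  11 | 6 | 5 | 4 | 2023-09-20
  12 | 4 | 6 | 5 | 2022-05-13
SELECT name, price FROM products WHERE price < 91.55

Execution result:
(no rows)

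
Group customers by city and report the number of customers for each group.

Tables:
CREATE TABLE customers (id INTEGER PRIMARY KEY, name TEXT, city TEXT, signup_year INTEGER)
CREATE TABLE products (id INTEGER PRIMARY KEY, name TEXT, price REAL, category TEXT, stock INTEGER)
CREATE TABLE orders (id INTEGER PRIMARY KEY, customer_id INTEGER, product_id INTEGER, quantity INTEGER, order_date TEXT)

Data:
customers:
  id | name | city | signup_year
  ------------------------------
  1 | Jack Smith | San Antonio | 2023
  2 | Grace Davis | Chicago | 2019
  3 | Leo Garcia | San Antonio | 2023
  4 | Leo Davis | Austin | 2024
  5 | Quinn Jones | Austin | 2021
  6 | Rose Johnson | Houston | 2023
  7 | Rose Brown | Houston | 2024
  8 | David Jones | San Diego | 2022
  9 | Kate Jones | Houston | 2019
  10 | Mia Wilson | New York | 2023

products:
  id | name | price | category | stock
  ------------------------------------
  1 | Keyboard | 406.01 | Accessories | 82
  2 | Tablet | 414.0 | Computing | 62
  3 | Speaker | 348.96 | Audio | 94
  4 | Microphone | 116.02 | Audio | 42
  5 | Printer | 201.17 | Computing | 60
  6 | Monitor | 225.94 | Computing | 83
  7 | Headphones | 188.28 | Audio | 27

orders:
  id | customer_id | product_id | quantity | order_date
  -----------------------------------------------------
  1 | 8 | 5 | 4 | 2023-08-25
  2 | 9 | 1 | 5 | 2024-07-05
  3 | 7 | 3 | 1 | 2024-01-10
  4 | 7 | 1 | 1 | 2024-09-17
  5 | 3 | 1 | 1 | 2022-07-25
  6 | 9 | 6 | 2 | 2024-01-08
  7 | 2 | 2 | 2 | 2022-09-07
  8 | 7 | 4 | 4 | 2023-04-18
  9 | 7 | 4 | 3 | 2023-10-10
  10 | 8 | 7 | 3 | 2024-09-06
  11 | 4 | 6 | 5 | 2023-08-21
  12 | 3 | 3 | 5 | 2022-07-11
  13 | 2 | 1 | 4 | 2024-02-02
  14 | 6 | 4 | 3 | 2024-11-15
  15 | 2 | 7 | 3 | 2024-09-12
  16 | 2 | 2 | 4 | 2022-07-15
SELECT city, COUNT(*) AS n FROM customers GROUP BY city

Execution result:
city | n
Austin | 2
Chicago | 1
Houston | 3
New York | 1
San Antonio | 2
San Diego | 1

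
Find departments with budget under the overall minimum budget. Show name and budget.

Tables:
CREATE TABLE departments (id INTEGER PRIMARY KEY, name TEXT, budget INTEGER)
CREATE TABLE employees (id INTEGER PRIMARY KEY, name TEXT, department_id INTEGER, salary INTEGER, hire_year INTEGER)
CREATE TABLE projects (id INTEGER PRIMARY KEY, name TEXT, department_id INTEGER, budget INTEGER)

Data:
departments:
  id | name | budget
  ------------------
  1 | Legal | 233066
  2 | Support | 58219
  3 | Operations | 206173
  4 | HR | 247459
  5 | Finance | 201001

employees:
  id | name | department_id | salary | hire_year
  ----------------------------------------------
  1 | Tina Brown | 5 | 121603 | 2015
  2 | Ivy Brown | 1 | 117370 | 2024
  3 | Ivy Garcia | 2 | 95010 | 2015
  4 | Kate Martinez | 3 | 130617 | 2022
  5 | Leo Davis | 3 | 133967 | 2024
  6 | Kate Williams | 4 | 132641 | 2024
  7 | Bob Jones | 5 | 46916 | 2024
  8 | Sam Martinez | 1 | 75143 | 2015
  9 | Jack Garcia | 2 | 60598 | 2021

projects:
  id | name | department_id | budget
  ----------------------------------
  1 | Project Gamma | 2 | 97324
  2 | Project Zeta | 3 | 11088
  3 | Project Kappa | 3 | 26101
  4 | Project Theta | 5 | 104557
SELECT name, budget FROM departments WHERE budget < (SELECT MIN(budget) FROM departments)

Execution result:
(no rows)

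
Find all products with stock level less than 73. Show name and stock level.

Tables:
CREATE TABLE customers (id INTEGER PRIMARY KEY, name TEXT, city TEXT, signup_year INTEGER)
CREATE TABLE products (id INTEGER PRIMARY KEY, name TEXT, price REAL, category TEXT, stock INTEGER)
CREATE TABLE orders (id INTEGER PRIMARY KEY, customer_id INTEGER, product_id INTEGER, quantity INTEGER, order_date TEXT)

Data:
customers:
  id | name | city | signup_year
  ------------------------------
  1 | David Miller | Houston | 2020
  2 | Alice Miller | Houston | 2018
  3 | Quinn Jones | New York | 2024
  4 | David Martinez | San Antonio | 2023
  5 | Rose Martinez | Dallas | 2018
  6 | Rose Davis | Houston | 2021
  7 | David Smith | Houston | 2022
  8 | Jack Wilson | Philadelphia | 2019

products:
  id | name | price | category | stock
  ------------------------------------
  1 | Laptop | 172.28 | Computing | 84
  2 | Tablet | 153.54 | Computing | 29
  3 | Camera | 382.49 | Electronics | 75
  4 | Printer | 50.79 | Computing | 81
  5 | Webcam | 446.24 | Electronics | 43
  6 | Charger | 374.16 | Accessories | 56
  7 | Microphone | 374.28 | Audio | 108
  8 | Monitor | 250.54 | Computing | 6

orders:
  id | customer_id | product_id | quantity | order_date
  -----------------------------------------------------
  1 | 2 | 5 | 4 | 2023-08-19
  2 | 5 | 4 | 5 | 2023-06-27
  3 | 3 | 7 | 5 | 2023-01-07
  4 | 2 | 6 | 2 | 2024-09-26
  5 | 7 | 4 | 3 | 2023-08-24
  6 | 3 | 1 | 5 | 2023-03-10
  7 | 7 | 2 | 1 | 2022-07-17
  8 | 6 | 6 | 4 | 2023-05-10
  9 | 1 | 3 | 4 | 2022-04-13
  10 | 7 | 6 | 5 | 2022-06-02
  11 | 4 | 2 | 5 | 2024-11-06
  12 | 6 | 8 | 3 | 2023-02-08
SELECT name, stock FROM products WHERE stock < 73

Execution result:
name | stock
Tablet | 29
Webcam | 43
Charger | 56
Monitor | 6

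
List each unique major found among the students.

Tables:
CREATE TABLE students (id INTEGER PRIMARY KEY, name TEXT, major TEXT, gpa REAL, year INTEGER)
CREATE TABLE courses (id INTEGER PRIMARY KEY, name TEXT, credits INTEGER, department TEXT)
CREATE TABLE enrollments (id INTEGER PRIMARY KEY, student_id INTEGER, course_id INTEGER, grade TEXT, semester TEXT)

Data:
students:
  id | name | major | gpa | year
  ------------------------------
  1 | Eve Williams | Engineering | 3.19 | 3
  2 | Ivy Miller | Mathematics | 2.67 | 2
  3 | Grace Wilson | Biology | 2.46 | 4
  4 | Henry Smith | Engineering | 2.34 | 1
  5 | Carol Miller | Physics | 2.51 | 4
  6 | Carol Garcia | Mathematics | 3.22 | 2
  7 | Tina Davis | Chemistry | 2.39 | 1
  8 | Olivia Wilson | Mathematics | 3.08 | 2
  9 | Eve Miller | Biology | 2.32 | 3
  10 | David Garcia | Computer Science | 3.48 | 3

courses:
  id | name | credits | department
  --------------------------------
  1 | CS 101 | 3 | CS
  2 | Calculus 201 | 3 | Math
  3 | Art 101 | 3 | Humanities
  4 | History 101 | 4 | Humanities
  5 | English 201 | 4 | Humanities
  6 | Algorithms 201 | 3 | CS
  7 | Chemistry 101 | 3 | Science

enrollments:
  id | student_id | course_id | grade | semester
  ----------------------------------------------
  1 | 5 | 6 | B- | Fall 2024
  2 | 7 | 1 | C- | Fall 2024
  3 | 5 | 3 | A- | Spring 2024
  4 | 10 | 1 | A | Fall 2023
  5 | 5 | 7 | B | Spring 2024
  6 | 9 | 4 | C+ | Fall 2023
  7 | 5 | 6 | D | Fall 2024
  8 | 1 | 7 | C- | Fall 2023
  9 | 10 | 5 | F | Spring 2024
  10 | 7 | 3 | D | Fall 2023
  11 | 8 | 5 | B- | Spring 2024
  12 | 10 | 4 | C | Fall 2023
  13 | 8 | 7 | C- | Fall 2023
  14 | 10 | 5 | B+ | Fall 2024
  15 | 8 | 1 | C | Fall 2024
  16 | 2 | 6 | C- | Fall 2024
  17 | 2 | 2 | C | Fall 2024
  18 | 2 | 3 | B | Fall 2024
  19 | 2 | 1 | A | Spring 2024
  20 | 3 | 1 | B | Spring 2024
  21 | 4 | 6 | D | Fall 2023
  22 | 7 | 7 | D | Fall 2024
SELECT DISTINCT major FROM students

Execution result:
major
Engineering
Mathematics
Biology
Physics
Chemistry
Computer Science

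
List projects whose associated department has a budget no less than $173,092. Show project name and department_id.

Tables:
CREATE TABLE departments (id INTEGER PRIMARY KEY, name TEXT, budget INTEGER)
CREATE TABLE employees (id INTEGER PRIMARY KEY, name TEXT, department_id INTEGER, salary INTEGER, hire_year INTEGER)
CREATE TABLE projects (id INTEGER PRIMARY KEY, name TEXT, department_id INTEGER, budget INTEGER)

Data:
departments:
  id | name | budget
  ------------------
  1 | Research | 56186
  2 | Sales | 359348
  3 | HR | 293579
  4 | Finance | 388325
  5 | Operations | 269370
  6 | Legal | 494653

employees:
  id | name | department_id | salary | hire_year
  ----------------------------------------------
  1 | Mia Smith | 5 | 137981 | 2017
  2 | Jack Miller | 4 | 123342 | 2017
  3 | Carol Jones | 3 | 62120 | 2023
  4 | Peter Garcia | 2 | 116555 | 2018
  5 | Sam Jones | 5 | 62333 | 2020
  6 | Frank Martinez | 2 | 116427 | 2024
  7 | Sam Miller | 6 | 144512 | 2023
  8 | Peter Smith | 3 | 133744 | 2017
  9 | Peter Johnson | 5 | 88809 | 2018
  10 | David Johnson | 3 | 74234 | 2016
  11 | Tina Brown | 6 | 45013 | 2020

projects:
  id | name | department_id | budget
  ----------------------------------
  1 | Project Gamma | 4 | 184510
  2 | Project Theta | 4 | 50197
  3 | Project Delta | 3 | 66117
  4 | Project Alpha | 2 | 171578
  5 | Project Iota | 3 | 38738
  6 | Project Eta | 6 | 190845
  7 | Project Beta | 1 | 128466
SELECT name, department_id FROM projects WHERE department_id IN (SELECT id FROM departments WHERE budget >= 173092)

Execution result:
name | department_id
Project Gamma | 4
Project Theta | 4
Project Delta | 3
Project Alpha | 2
Project Iota | 3
Project Eta | 6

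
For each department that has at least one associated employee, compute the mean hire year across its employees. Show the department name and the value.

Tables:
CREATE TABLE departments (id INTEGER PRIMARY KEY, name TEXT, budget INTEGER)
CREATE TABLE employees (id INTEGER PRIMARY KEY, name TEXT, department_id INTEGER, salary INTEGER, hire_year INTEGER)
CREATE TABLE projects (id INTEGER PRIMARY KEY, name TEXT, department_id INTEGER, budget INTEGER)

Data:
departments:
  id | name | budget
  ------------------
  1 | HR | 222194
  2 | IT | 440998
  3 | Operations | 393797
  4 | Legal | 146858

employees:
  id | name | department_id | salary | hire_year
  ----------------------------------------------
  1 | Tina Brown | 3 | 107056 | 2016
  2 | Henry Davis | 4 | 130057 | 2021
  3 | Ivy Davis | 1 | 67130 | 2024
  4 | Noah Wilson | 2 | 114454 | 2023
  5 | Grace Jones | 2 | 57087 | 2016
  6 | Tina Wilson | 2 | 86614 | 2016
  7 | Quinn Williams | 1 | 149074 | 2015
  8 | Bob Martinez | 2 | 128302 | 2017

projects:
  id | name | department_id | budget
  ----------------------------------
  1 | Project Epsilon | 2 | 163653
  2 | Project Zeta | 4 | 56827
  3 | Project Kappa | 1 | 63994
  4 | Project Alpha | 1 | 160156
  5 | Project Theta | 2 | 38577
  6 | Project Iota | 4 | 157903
SELECT p.name, AVG(c.hire_year) AS avg_hire_year FROM employees c JOIN departments p ON c.department_id = p.id GROUP BY p.id, p.name

Execution result:
name | avg_hire_year
HR | 2019.50
IT | 2018.00
Operations | 2016.00
Legal | 2021.00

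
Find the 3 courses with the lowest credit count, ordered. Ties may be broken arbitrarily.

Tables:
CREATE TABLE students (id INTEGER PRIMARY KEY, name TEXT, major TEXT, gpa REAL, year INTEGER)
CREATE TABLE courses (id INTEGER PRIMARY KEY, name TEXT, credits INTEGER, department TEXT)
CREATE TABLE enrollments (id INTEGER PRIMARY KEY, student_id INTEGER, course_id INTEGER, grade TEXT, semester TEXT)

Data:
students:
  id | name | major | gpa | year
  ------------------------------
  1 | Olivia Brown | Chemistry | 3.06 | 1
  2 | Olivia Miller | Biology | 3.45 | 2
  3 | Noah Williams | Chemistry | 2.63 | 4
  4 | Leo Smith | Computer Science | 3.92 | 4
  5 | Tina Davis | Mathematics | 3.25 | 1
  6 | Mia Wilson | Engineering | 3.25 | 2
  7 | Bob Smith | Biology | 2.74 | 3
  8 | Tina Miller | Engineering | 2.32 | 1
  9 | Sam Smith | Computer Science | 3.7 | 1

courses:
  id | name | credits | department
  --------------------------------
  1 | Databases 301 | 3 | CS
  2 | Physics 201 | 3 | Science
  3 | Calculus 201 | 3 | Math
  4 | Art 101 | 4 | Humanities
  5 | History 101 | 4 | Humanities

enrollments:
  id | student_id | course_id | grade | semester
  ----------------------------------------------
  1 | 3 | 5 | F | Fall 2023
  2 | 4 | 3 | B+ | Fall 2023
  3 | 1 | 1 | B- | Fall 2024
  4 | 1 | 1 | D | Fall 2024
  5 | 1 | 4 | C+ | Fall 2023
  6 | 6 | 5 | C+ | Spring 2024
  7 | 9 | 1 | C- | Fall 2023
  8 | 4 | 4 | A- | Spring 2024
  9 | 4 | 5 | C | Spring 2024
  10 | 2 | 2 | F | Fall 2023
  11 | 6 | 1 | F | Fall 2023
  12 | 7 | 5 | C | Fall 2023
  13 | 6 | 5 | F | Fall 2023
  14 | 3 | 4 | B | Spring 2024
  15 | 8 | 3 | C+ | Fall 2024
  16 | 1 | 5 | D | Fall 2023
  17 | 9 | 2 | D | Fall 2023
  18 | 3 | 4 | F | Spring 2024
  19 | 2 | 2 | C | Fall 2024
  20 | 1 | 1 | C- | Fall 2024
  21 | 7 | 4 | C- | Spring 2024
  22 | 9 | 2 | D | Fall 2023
SELECT name, credits FROM courses ORDER BY credits ASC LIMIT 3

Execution result:
name | credits
Databases 301 | 3
Physics 201 | 3
Calculus 201 | 3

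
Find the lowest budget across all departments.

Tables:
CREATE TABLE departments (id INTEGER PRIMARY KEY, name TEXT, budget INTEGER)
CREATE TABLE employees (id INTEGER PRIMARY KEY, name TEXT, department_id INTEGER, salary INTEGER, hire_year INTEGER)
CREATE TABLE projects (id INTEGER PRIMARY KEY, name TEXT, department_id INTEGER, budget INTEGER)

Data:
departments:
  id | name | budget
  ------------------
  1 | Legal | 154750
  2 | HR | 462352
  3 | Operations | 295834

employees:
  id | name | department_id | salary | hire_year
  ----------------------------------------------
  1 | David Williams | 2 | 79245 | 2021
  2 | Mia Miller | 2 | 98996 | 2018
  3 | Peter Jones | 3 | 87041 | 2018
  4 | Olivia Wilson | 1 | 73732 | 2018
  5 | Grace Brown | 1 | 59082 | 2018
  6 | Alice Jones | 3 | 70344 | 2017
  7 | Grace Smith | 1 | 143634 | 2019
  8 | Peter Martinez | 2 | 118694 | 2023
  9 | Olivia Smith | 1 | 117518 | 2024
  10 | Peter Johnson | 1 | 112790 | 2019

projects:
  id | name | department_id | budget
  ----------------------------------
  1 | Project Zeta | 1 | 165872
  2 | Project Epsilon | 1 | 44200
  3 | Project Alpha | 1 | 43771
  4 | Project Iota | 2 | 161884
SELECT MIN(budget) FROM departments

Execution result:
154750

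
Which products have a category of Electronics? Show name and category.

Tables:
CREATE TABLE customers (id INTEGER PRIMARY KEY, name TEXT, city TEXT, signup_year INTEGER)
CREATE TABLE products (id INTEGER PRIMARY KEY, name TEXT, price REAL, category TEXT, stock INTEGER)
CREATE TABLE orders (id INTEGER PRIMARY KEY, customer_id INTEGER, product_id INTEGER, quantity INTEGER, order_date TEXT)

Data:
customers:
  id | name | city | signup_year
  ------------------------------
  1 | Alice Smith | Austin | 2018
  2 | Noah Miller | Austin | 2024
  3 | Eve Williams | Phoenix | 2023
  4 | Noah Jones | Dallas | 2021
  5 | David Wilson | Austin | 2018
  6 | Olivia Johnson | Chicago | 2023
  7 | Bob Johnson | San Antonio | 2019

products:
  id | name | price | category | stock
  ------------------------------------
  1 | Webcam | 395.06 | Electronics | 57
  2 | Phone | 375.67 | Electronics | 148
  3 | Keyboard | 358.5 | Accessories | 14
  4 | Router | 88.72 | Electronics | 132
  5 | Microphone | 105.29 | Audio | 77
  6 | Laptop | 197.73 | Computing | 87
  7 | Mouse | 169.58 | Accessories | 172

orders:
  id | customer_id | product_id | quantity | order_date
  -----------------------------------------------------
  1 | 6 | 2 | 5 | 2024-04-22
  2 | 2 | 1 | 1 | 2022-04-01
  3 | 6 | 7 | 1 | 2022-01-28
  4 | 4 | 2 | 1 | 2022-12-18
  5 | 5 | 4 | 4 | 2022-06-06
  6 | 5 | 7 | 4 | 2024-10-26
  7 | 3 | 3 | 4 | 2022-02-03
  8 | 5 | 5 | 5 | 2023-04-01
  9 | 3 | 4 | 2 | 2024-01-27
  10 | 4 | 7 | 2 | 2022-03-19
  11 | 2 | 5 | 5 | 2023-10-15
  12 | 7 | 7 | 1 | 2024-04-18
SELECT name, category FROM products WHERE category = 'Electronics'

Execution result:
name | category
Webcam | Electronics
Phone | Electronics
Router | Electronics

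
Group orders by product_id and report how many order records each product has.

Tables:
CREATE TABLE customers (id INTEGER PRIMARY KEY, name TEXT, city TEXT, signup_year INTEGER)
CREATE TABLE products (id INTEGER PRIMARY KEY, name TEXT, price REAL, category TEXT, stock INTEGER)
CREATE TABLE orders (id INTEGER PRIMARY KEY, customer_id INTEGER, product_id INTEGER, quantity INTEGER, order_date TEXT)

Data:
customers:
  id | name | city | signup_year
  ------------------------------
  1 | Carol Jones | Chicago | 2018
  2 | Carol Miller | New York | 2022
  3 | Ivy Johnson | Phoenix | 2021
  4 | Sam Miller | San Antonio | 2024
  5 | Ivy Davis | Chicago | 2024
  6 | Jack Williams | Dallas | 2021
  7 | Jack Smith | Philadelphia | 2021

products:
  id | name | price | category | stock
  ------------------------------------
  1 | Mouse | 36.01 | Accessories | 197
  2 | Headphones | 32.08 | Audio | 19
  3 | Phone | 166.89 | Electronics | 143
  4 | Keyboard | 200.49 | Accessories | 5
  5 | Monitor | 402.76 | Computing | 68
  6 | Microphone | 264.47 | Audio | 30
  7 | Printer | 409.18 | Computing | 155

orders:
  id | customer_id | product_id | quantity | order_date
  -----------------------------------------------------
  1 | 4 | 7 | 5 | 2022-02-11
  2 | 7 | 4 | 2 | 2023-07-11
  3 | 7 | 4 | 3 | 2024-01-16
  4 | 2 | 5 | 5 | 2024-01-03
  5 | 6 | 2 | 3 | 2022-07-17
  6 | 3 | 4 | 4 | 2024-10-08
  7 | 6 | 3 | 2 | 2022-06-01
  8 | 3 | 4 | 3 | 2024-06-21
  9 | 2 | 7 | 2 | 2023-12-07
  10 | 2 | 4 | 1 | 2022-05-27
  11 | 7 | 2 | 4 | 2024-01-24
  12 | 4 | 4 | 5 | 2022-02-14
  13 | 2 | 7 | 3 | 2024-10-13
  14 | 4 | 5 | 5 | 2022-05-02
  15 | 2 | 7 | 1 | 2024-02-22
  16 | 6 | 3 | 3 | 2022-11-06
SELECT product_id, COUNT(*) AS order_count FROM orders GROUP BY product_id

Execution result:
product_id | order_count
2 | 2
3 | 2
4 | 6
5 | 2
7 | 4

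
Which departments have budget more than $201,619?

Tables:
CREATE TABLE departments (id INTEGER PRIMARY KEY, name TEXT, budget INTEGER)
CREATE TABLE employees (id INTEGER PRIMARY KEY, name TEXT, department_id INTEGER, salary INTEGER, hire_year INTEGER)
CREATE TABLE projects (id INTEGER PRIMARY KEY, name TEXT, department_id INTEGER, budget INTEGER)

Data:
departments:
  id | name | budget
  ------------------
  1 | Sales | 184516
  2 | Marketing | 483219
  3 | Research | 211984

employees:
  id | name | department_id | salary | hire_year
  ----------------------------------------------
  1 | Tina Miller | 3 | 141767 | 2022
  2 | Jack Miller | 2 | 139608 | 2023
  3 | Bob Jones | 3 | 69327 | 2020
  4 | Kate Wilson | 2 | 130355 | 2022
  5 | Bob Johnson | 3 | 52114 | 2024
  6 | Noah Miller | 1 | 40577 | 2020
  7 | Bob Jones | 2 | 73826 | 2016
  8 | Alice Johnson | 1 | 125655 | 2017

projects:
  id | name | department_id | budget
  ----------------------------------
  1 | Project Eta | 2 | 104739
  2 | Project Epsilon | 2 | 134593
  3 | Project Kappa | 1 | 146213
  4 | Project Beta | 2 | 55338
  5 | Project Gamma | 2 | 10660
SELECT name, budget FROM departments WHERE budget > 201619

Execution result:
name | budget
Marketing | 483219
Research | 211984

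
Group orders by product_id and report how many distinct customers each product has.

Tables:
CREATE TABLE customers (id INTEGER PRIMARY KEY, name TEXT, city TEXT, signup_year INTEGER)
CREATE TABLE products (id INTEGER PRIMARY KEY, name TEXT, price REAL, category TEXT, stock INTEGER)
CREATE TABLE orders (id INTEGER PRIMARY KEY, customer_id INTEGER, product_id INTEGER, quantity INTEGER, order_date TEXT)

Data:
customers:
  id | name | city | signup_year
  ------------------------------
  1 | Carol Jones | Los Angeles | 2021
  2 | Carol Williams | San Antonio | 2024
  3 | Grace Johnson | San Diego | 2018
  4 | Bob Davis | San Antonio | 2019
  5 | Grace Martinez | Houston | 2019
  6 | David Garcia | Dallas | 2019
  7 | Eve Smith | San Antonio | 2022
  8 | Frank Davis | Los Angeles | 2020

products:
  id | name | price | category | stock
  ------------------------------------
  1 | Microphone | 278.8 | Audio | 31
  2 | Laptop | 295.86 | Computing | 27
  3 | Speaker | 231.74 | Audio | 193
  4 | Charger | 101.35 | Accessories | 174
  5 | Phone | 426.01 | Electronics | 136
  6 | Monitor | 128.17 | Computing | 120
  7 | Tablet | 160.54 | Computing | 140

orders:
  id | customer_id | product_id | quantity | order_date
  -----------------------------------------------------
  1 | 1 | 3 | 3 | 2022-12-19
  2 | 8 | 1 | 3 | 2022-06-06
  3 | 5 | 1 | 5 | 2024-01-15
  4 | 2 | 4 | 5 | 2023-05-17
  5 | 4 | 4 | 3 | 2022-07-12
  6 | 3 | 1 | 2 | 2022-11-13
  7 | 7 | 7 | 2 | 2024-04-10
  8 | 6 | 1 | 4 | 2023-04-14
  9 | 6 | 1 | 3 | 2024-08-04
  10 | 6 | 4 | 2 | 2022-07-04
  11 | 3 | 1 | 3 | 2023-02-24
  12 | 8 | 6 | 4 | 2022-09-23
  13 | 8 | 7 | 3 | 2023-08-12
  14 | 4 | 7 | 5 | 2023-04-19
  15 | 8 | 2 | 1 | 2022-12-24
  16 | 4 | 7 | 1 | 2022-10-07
SELECT product_id, COUNT(DISTINCT customer_id) AS distinct_customer_count FROM orders GROUP BY product_id

Execution result:
product_id | distinct_customer_count
1 | 4
2 | 1
3 | 1
4 | 3
6 | 1
7 | 3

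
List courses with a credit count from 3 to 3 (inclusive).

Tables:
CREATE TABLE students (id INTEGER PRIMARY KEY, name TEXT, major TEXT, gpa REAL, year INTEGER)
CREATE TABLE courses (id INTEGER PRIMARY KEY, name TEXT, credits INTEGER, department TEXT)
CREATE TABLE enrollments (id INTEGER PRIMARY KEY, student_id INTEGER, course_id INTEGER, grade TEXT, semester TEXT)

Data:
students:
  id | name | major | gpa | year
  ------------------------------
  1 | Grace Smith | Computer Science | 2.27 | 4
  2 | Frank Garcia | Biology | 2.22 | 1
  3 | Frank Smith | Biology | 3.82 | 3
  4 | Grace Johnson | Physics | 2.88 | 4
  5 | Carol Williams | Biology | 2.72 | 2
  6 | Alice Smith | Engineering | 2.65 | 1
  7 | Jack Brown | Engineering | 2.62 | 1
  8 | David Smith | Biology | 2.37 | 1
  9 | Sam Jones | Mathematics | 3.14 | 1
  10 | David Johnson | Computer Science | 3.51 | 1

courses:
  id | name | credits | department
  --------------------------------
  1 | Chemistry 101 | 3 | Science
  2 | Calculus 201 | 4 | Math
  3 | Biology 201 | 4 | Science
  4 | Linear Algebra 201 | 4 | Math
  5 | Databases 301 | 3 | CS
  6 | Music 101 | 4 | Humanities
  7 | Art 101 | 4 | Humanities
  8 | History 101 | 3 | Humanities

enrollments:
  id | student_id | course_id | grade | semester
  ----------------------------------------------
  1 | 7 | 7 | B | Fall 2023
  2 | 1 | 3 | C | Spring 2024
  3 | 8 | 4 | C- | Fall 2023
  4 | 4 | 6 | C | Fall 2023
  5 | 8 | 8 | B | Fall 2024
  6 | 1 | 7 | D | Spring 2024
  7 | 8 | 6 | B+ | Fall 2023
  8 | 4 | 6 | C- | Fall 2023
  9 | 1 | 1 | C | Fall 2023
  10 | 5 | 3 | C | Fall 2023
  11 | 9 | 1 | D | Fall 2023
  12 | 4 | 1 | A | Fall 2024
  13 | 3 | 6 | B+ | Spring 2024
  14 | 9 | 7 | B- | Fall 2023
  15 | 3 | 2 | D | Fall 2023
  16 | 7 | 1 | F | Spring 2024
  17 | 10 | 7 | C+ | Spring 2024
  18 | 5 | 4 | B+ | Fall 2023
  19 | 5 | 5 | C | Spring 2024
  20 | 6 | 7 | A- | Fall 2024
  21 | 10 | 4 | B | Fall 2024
SELECT name, credits FROM courses WHERE credits BETWEEN 3 AND 3

Execution result:
name | credits
Chemistry 101 | 3
Databases 301 | 3
History 101 | 3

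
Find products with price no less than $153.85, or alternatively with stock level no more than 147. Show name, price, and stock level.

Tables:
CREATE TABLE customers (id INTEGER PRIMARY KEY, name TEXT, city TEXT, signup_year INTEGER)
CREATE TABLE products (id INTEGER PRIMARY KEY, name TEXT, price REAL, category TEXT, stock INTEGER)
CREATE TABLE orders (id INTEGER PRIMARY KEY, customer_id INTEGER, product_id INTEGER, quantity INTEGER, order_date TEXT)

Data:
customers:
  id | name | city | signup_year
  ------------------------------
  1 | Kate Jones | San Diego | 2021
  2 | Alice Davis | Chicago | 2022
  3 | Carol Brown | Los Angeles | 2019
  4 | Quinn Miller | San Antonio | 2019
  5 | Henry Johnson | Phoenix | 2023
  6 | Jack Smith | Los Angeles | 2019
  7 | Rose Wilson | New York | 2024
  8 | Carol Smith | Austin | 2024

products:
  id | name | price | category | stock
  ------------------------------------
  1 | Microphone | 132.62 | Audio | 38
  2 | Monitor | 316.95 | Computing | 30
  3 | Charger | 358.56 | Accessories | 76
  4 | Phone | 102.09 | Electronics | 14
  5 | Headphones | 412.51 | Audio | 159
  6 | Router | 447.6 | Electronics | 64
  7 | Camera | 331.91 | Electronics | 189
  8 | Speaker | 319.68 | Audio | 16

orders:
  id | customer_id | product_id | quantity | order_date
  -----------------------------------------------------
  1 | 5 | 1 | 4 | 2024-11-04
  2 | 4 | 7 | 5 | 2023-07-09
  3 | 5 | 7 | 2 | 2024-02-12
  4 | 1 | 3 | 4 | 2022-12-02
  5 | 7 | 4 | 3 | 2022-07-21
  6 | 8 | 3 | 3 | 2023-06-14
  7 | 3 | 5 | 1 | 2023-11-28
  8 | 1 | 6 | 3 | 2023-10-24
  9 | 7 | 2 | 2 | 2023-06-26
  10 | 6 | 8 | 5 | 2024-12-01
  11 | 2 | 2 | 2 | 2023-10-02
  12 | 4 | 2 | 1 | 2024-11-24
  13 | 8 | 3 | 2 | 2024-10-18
SELECT name, price, stock FROM products WHERE price >= 153.85 OR stock <= 147

Execution result:
name | price | stock
Microphone | 132.62 | 38
Monitor | 316.95 | 30
Charger | 358.56 | 76
Phone | 102.09 | 14
Headphones | 412.51 | 159
Router | 447.60 | 64
Camera | 331.91 | 189
Speaker | 319.68 | 16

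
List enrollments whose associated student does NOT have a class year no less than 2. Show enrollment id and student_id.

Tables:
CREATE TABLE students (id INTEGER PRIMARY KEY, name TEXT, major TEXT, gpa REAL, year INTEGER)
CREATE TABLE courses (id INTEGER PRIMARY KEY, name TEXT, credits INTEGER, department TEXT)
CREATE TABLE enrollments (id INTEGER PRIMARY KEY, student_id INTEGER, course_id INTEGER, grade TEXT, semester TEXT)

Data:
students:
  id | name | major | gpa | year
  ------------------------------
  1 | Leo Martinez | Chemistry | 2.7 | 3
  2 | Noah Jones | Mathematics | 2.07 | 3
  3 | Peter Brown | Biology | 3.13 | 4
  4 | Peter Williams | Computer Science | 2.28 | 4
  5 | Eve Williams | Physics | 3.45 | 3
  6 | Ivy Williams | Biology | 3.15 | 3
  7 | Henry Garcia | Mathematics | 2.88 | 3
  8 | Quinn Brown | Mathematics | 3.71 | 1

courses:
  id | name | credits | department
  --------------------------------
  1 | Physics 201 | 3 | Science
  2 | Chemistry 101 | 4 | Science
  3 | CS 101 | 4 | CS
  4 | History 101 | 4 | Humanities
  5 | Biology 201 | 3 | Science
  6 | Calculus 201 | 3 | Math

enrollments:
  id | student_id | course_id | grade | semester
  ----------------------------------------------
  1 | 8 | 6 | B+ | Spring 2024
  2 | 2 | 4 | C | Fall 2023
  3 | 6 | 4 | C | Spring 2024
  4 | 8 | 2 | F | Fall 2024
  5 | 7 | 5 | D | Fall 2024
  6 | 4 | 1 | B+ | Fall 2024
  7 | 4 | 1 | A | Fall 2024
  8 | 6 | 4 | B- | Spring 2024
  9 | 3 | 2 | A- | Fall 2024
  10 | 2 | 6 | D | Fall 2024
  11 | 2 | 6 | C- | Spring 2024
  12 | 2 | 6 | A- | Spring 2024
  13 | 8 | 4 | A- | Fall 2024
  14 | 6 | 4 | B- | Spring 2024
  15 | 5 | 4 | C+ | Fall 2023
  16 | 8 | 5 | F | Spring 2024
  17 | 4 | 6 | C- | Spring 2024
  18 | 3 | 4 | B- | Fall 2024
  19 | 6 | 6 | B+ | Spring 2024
SELECT id, student_id FROM enrollments WHERE student_id NOT IN (SELECT id FROM students WHERE year >= 2)

Execution result:
id | student_id
1 | 8
4 | 8
13 | 8
16 | 8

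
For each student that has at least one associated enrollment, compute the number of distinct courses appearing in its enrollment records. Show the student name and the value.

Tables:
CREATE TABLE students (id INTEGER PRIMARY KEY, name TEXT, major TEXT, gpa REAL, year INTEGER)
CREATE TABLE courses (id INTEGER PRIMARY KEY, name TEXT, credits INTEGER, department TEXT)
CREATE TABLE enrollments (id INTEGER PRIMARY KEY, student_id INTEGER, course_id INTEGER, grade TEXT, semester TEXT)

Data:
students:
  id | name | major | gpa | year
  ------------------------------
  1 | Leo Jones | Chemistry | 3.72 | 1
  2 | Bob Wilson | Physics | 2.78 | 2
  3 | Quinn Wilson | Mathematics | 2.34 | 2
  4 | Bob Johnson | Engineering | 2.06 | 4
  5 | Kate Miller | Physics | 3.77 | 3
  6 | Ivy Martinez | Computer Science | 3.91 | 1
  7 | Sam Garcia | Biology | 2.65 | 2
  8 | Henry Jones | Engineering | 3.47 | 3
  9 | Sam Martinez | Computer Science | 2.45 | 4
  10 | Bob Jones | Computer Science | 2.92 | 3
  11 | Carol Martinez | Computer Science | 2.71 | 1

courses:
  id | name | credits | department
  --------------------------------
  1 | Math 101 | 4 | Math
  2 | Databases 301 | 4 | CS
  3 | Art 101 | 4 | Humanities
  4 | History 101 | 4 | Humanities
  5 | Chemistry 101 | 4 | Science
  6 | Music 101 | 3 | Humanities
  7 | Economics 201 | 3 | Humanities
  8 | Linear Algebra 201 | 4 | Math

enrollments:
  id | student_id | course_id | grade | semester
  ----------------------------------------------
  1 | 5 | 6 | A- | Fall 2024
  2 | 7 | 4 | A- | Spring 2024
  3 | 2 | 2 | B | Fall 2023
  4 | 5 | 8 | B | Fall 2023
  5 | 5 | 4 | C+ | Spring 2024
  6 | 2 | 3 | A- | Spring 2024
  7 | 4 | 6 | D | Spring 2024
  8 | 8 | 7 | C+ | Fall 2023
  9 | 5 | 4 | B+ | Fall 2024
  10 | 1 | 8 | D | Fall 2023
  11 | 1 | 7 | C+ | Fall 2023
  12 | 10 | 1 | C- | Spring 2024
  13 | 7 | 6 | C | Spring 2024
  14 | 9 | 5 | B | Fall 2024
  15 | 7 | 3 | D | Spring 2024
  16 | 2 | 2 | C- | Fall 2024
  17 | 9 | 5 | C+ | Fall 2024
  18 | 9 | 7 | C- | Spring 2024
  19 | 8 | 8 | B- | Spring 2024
SELECT p.name, COUNT(DISTINCT c.course_id) AS distinct_course_count FROM enrollments c JOIN students p ON c.student_id = p.id GROUP BY p.id, p.name

Execution result:
name | distinct_course_count
Leo Jones | 2
Bob Wilson | 2
Bob Johnson | 1
Kate Miller | 3
Sam Garcia | 3
Henry Jones | 2
Sam Martinez | 2
Bob Jones | 1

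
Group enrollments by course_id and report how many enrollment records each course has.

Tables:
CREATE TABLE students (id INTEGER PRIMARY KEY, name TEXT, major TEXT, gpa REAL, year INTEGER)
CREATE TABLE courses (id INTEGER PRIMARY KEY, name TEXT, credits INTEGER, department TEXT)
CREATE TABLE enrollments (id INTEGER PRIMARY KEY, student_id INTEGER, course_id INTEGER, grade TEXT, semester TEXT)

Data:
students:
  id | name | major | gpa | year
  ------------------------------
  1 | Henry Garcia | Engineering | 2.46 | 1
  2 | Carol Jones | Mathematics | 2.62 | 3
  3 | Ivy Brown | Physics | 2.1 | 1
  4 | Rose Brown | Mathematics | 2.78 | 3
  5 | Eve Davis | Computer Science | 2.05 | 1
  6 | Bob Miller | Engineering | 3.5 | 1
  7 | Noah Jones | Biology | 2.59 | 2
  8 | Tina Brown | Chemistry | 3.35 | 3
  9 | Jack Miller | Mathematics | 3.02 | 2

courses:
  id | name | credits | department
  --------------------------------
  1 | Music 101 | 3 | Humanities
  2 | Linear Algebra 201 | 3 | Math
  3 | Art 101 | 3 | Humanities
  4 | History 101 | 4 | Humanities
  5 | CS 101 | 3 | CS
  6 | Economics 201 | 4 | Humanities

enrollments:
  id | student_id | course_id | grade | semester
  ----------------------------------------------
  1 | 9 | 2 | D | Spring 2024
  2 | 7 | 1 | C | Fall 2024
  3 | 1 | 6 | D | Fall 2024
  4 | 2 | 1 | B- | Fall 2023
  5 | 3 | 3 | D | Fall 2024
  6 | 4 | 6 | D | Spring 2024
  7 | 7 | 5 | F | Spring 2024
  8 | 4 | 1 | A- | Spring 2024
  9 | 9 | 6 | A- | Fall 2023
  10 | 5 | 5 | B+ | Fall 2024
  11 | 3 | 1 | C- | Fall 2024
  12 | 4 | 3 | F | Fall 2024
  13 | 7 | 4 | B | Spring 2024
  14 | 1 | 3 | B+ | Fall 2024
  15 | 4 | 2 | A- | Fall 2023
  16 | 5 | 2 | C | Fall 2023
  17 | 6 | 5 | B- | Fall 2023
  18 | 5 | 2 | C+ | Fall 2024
SELECT course_id, COUNT(*) AS enrollment_count FROM enrollments GROUP BY course_id

Execution result:
course_id | enrollment_count
1 | 4
2 | 4
3 | 3
4 | 1
5 | 3
6 | 3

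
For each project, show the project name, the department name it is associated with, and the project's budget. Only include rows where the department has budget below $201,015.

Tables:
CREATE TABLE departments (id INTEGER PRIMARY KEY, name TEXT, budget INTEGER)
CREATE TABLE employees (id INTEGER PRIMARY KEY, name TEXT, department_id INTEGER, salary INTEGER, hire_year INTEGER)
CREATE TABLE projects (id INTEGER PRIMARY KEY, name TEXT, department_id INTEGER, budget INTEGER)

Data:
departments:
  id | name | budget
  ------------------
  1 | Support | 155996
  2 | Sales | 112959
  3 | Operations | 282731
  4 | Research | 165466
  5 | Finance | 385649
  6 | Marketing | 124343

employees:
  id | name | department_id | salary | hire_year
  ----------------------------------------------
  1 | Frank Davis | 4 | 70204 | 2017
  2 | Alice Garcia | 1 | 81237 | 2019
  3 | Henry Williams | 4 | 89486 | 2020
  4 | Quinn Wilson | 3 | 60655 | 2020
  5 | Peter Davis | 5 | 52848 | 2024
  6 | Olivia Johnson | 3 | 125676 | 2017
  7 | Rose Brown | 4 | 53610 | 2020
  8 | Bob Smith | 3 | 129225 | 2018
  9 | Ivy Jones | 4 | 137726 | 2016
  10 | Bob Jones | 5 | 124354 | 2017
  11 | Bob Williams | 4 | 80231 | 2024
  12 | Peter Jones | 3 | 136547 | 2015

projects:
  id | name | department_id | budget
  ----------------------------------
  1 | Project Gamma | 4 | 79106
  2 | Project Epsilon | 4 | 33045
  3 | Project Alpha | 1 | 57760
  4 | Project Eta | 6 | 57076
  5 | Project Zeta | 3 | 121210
SELECT c.name, p.name AS department, c.budget FROM projects c JOIN departments p ON c.department_id = p.id WHERE p.budget < 201015

Execution result:
name | department | budget
Project Gamma | Research | 79106
Project Epsilon | Research | 33045
Project Alpha | Support | 57760
Project Eta | Marketing | 57076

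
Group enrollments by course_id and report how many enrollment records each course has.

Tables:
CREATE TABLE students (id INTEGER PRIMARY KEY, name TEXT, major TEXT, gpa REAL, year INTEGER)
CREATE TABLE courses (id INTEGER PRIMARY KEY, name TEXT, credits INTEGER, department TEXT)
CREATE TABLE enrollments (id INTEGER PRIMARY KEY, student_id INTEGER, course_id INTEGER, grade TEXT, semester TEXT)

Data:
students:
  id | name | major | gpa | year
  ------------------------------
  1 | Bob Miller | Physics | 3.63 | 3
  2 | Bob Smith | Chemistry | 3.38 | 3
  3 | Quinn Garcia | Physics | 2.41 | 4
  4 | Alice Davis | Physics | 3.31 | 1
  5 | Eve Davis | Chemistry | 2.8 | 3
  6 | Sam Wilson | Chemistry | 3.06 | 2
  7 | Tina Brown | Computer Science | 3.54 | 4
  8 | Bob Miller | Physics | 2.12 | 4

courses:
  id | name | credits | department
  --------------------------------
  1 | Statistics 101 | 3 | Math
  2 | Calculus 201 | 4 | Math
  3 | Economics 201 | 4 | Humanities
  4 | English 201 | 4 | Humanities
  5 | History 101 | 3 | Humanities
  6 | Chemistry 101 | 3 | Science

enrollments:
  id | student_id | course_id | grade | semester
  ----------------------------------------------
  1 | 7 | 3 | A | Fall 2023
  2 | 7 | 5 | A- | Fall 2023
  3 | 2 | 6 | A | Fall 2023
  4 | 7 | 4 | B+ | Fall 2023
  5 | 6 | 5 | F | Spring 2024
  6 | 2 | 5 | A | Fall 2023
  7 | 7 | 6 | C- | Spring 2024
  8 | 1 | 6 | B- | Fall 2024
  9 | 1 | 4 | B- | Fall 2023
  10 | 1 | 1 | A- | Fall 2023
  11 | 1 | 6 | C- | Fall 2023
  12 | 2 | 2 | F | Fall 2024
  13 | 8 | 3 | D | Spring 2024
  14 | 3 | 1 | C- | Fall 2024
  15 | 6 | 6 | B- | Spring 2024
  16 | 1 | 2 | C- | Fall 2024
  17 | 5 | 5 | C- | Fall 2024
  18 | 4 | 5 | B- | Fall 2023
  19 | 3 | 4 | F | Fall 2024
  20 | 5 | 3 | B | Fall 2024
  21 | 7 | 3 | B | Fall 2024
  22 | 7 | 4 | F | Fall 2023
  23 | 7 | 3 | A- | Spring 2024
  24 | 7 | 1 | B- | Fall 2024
SELECT course_id, COUNT(*) AS enrollment_count FROM enrollments GROUP BY course_id

Execution result:
course_id | enrollment_count
1 | 3
2 | 2
3 | 5
4 | 4
5 | 5
6 | 5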